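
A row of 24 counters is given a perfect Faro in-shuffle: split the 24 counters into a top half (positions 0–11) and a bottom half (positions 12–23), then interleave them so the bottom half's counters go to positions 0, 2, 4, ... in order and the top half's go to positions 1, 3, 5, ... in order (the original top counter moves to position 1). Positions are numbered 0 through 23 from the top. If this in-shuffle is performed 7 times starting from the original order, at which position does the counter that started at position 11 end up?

10

Track the counter's position through each in-shuffle:
11 → 23 → 22 → 20 → 16 → 8 → 17 → 10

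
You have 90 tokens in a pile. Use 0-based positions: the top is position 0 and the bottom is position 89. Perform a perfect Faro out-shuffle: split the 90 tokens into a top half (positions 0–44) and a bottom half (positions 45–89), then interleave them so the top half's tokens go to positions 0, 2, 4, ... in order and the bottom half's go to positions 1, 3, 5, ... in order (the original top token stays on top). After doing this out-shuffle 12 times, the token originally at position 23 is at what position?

Track the token's position through each out-shuffle:
23 → 46 → 3 → 6 → 12 → 24 → 48 → 7 → 14 → 28 → 56 → 23 → 46

46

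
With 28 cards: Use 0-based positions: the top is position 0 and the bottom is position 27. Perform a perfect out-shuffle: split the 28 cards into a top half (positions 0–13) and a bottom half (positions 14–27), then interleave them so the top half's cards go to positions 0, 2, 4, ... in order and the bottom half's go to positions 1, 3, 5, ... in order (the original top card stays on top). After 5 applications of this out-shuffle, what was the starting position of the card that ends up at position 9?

Work backwards from position 9, undoing one out-shuffle at a time:
9 ← 18 ← 9 ← 18 ← 9 ← 18
So the card now at position 9 started at position 18.

18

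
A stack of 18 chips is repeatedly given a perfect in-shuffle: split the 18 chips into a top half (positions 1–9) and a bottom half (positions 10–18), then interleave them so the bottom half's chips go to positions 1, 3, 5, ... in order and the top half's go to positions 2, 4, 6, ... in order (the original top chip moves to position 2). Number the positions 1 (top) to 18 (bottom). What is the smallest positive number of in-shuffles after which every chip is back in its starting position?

18

The in-shuffle permutes the 18 positions with cycle lengths [18].
Every chip is home exactly when every cycle has completed a whole number of laps, i.e. after lcm(18) = 18 in-shuffles.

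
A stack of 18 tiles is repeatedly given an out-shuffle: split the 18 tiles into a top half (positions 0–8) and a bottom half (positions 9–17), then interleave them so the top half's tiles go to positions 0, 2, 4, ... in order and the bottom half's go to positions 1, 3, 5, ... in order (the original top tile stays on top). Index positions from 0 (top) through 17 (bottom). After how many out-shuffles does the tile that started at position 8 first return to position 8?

Follow position 8 under repeated out-shuffles:
8 → 16 → 15 → 13 → 9 → 1 → 2 → 4 → 8
It first returns after 8 out-shuffles.

8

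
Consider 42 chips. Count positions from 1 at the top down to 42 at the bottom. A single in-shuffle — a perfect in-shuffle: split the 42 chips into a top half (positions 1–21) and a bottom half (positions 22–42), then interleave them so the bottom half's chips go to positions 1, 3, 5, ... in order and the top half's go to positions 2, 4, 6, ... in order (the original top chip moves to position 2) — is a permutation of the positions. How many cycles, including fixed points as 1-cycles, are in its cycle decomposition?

3

Trace each unvisited position around until it returns:
(1 2 4 8 16 32 ... len 14) (3 6 12 24 5 10 ... len 14) (7 14 28 13 26 9 ... len 14)
3 cycles in total.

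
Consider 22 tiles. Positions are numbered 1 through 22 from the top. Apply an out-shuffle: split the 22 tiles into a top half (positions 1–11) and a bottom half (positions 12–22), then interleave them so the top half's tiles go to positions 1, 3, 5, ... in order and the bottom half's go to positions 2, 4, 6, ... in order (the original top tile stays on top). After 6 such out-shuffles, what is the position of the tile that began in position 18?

Track the tile's position through each out-shuffle:
18 → 14 → 6 → 11 → 21 → 20 → 18

18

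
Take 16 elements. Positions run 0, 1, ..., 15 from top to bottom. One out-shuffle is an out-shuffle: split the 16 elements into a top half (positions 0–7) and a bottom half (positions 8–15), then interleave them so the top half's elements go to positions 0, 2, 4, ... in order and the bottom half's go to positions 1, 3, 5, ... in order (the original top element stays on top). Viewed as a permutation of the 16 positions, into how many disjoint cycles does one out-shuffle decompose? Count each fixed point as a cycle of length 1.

Trace each unvisited position around until it returns:
(0) (1 2 4 8) (3 6 12 9) (5 10) (7 14 13 11) (15)
6 cycles in total.

6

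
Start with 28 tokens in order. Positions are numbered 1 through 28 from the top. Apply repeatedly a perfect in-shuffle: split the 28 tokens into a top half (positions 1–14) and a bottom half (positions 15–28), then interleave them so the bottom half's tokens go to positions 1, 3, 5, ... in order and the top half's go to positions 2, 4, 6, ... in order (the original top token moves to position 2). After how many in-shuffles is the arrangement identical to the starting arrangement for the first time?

28

The in-shuffle permutes the 28 positions with cycle lengths [28].
Every token is home exactly when every cycle has completed a whole number of laps, i.e. after lcm(28) = 28 in-shuffles.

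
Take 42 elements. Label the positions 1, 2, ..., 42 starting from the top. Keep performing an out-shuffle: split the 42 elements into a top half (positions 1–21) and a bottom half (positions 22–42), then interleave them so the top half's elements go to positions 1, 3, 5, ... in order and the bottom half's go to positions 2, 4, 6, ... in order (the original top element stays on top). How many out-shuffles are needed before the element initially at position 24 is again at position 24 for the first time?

20

Follow position 24 under repeated out-shuffles:
24 → 6 → 11 → 21 → 41 → 40 → 38 → 34 → 26 → 10 → 19 → 37 → 32 → 22 → 2 → 3 → 5 → 9 → 17 → 33 → 24
It first returns after 20 out-shuffles.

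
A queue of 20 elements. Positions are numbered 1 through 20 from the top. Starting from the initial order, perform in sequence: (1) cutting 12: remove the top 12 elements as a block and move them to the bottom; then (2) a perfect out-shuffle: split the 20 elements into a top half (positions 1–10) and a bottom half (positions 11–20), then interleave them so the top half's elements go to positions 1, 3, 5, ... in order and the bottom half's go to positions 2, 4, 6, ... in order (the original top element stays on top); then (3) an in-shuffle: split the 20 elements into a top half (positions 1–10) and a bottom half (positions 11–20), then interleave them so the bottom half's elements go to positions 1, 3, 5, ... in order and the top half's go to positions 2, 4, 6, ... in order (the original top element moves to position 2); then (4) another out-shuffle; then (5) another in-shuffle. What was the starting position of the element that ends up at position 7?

Undo the operations in reverse order, starting from position 7:
  undo op 5 (in-shuffle, from bottom half): 7 ← 14
  undo op 4 (out-shuffle, from bottom half): 14 ← 17
  undo op 3 (in-shuffle, from bottom half): 17 ← 19
  undo op 2 (out-shuffle, from top half): 19 ← 10
  undo op 1 (cut 12): 10 ← 2
So the element at position 7 came from original position 2.

2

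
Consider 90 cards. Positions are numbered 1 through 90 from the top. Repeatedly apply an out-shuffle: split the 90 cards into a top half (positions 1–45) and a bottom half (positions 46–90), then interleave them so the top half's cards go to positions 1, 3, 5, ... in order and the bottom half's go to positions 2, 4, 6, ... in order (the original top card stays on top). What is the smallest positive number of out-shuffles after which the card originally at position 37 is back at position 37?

Follow position 37 under repeated out-shuffles:
37 → 73 → 56 → 22 → 43 → 85 → 80 → 70 → 50 → 10 → 19 → 37
It first returns after 11 out-shuffles.

11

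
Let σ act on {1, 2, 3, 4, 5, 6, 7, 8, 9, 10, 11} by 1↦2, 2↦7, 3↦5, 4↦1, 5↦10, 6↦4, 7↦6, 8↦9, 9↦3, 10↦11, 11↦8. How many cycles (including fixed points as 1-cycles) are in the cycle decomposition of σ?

2

Cycle decomposition: (1 2 7 6 4) (3 5 10 11 8 9).
2 cycles.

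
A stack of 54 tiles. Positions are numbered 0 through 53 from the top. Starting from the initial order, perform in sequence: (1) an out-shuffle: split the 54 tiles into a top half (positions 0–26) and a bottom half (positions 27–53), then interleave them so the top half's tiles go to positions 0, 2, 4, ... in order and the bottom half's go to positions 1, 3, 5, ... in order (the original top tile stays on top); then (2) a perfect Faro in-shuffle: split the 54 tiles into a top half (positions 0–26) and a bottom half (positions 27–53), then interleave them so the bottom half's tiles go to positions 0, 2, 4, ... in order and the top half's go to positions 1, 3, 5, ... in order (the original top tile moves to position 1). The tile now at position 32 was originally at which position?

48

Undo the operations in reverse order, starting from position 32:
  undo op 2 (in-shuffle, from bottom half): 32 ← 43
  undo op 1 (out-shuffle, from bottom half): 43 ← 48
So the tile at position 32 came from original position 48.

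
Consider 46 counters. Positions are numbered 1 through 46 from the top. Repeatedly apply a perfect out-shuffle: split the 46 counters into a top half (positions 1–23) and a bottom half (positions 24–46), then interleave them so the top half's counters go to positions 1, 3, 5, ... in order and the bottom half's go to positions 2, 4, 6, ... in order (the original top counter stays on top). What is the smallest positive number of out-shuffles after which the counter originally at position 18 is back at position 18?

Follow position 18 under repeated out-shuffles:
18 → 35 → 24 → 2 → 3 → 5 → 9 → 17 → 33 → 20 → 39 → 32 → 18
It first returns after 12 out-shuffles.

12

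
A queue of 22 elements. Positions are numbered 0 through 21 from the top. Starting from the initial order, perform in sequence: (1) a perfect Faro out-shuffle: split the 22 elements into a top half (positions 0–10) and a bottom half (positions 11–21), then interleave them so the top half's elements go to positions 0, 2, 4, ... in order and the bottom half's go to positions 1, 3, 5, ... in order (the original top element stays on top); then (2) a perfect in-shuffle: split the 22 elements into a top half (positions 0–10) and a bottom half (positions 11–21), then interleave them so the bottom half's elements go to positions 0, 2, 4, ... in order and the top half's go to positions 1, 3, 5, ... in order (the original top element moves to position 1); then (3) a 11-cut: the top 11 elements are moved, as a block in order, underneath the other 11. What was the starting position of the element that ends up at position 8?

Undo the operations in reverse order, starting from position 8:
  undo op 3 (cut 11): 8 ← 19
  undo op 2 (in-shuffle, from top half): 19 ← 9
  undo op 1 (out-shuffle, from bottom half): 9 ← 15
So the element at position 8 came from original position 15.

15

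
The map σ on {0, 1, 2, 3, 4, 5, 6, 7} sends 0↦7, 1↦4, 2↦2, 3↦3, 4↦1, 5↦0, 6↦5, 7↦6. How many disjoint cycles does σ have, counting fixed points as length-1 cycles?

4

Cycle decomposition: (0 7 6 5) (1 4) (2) (3).
4 cycles.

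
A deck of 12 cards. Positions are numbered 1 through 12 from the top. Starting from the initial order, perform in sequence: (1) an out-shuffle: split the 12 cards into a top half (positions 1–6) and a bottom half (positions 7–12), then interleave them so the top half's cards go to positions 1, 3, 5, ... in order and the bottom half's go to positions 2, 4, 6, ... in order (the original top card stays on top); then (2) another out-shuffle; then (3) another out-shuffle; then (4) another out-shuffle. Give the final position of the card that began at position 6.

4

Track the card from position 6 forward through each operation:
  after op 1 (out-shuffle): 6 → 11
  after op 2 (out-shuffle): 11 → 10
  after op 3 (out-shuffle): 10 → 8
  after op 4 (out-shuffle): 8 → 4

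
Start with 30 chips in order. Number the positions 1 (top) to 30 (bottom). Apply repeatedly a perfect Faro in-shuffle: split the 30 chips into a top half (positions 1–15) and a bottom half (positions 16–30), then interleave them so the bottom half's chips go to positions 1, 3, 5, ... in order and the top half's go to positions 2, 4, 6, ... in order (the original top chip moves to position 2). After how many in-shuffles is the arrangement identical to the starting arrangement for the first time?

The in-shuffle permutes the 30 positions with cycle lengths [5, 5, 5, 5, 5, 5].
Every chip is home exactly when every cycle has completed a whole number of laps, i.e. after lcm(5) = 5 in-shuffles.

5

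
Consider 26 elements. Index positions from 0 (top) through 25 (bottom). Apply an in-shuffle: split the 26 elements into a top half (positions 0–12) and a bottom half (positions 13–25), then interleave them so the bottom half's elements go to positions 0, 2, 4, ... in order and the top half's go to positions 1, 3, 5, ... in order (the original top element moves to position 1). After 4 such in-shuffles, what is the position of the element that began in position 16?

Track the element's position through each in-shuffle:
16 → 6 → 13 → 0 → 1

1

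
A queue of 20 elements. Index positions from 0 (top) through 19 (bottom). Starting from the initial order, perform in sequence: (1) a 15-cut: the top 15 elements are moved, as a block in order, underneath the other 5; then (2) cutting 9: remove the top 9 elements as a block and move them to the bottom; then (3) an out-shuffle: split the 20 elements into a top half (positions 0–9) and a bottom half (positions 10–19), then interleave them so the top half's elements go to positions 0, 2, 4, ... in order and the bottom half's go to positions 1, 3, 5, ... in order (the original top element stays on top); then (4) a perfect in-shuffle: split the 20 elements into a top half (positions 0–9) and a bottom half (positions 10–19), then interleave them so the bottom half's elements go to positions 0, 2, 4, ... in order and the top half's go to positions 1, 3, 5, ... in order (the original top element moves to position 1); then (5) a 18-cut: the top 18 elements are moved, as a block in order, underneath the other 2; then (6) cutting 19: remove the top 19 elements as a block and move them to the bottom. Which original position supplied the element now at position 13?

1

Undo the operations in reverse order, starting from position 13:
  undo op 6 (cut 19): 13 ← 12
  undo op 5 (cut 18): 12 ← 10
  undo op 4 (in-shuffle, from bottom half): 10 ← 15
  undo op 3 (out-shuffle, from bottom half): 15 ← 17
  undo op 2 (cut 9): 17 ← 6
  undo op 1 (cut 15): 6 ← 1
So the element at position 13 came from original position 1.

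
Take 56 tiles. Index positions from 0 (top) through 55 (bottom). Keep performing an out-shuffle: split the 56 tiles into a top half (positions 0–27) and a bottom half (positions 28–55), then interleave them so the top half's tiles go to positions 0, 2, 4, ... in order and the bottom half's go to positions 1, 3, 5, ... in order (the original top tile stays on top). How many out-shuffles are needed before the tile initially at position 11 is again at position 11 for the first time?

Follow position 11 under repeated out-shuffles:
11 → 22 → 44 → 33 → 11
It first returns after 4 out-shuffles.

4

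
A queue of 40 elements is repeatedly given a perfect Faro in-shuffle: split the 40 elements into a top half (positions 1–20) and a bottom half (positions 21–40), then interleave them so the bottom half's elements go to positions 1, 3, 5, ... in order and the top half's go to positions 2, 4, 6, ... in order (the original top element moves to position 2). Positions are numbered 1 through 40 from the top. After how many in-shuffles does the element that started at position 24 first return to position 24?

20

Follow position 24 under repeated in-shuffles:
24 → 7 → 14 → 28 → 15 → 30 → 19 → 38 → 35 → 29 → 17 → 34 → 27 → 13 → 26 → 11 → 22 → 3 → 6 → 12 → 24
It first returns after 20 in-shuffles.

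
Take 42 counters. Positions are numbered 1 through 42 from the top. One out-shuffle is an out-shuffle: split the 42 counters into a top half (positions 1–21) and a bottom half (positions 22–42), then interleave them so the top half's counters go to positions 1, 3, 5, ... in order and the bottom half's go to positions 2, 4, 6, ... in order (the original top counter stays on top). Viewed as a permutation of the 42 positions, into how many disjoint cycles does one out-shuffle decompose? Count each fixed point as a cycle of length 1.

Trace each unvisited position around until it returns:
(1) (2 3 5 9 17 33 ... len 20) (4 7 13 25 8 15 ... len 20) (42)
4 cycles in total.

4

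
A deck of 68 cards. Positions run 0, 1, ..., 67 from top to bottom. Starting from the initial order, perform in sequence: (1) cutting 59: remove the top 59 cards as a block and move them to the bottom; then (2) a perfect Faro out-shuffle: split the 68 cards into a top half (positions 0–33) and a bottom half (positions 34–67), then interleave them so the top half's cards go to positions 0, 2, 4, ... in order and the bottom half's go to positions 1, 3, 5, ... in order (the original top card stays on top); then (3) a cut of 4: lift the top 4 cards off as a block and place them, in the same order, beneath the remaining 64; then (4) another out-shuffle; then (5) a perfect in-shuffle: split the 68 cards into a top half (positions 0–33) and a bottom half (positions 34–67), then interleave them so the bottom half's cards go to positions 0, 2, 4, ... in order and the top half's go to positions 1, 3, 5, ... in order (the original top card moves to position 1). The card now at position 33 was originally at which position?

Undo the operations in reverse order, starting from position 33:
  undo op 5 (in-shuffle, from top half): 33 ← 16
  undo op 4 (out-shuffle, from top half): 16 ← 8
  undo op 3 (cut 4): 8 ← 12
  undo op 2 (out-shuffle, from top half): 12 ← 6
  undo op 1 (cut 59): 6 ← 65
So the card at position 33 came from original position 65.

65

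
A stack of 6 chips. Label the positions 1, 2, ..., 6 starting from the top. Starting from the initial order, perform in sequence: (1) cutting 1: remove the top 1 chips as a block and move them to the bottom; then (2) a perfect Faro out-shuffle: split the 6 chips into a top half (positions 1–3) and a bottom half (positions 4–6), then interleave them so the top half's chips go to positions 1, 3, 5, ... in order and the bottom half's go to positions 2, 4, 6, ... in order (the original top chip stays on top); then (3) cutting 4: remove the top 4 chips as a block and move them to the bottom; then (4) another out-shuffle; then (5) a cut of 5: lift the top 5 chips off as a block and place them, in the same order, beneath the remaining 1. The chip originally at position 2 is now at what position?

Track the chip from position 2 forward through each operation:
  after op 1 (cut 1): 2 → 1
  after op 2 (out-shuffle): 1 → 1
  after op 3 (cut 4): 1 → 3
  after op 4 (out-shuffle): 3 → 5
  after op 5 (cut 5): 5 → 6

6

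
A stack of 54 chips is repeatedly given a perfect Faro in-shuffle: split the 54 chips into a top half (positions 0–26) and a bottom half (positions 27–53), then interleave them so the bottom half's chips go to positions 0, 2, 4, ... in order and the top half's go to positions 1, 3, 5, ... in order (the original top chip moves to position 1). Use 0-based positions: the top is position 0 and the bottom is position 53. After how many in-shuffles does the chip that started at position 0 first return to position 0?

20

Follow position 0 under repeated in-shuffles:
0 → 1 → 3 → 7 → 15 → 31 → 8 → 17 → 35 → 16 → 33 → 12 → 25 → 51 → 48 → 42 → 30 → 6 → 13 → 27 → 0
It first returns after 20 in-shuffles.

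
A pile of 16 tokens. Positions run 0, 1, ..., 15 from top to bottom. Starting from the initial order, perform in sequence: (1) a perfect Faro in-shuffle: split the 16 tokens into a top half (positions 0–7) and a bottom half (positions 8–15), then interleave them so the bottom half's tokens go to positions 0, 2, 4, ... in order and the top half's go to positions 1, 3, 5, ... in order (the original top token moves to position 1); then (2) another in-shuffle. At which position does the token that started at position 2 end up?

Track the token from position 2 forward through each operation:
  after op 1 (in-shuffle): 2 → 5
  after op 2 (in-shuffle): 5 → 11

11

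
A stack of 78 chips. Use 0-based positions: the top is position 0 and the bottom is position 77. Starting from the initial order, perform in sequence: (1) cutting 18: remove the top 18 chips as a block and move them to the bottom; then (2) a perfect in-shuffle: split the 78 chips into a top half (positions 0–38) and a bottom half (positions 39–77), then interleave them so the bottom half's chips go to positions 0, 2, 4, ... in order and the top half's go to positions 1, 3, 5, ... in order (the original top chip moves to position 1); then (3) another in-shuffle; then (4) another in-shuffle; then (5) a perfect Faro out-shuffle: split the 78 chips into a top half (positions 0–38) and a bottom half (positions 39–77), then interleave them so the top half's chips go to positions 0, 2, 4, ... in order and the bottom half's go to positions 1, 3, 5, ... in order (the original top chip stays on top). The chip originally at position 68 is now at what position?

Track the chip from position 68 forward through each operation:
  after op 1 (cut 18): 68 → 50
  after op 2 (in-shuffle): 50 → 22
  after op 3 (in-shuffle): 22 → 45
  after op 4 (in-shuffle): 45 → 12
  after op 5 (out-shuffle): 12 → 24

24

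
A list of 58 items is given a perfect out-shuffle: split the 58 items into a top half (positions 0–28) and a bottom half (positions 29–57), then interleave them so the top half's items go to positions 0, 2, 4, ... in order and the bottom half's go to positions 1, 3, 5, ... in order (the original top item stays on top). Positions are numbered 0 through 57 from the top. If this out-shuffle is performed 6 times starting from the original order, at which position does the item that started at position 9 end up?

6

Track the item's position through each out-shuffle:
9 → 18 → 36 → 15 → 30 → 3 → 6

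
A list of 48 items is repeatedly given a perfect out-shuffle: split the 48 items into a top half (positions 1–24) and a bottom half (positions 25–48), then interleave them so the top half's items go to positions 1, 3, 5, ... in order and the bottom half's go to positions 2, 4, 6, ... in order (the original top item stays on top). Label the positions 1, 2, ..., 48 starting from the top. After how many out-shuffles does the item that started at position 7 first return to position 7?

23

Follow position 7 under repeated out-shuffles:
7 → 13 → 25 → 2 → 3 → 5 → 9 → 17 → ... → 7 (length 23)
It first returns after 23 out-shuffles.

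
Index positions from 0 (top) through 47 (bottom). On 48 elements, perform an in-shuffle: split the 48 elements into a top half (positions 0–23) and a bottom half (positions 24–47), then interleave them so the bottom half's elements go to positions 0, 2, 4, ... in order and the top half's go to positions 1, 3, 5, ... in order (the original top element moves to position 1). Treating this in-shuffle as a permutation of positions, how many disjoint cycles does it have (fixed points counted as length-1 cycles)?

Trace each unvisited position around until it returns:
(0 1 3 7 15 31 ... len 21) (2 5 11 23 47 46 ... len 21) (6 13 27) (20 41 34)
4 cycles in total.

4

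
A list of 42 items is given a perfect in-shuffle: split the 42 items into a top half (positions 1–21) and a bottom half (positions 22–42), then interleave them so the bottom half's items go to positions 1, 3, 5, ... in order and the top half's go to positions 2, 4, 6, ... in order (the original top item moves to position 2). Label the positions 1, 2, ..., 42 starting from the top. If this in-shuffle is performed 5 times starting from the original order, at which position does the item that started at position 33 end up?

24

Track the item's position through each in-shuffle:
33 → 23 → 3 → 6 → 12 → 24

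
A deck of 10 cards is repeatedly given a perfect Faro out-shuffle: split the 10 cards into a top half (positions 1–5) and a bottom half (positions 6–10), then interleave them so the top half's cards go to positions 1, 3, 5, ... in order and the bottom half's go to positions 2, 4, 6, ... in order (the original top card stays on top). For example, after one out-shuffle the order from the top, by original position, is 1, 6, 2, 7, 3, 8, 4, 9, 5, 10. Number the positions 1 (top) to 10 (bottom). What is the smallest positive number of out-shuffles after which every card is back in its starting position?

6

The out-shuffle permutes the 10 positions with cycle lengths [1, 1, 2, 6].
Every card is home exactly when every cycle has completed a whole number of laps, i.e. after lcm(1, 2, 6) = 6 out-shuffles.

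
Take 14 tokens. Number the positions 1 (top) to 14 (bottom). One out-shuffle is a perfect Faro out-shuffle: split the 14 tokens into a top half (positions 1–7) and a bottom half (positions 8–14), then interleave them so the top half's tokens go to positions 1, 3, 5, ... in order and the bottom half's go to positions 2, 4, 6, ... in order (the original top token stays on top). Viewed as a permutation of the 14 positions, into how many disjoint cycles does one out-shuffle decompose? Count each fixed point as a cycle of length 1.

3

Trace each unvisited position around until it returns:
(1) (2 3 5 9 4 7 ... len 12) (14)
3 cycles in total.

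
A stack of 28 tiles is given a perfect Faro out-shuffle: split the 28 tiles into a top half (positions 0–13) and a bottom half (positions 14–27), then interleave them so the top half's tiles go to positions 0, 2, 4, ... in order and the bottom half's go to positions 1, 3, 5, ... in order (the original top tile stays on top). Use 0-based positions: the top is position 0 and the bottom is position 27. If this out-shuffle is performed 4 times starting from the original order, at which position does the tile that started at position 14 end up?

8

Track the tile's position through each out-shuffle:
14 → 1 → 2 → 4 → 8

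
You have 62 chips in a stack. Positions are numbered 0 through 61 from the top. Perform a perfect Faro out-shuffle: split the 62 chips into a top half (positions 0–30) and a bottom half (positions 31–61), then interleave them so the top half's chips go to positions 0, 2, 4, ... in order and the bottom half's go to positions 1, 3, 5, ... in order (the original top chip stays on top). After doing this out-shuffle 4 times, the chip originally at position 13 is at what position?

Track the chip's position through each out-shuffle:
13 → 26 → 52 → 43 → 25

25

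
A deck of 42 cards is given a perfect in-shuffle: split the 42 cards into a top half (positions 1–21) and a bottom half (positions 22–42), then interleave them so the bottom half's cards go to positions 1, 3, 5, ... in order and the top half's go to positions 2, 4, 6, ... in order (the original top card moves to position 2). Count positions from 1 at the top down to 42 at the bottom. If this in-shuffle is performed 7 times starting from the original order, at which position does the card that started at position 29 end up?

Track the card's position through each in-shuffle:
29 → 15 → 30 → 17 → 34 → 25 → 7 → 14

14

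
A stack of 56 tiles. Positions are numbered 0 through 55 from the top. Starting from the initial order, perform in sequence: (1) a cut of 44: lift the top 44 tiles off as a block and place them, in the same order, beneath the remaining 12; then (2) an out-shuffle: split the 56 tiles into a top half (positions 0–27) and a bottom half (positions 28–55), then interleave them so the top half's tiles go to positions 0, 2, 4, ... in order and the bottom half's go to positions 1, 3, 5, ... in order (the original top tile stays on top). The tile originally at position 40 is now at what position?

49

Track the tile from position 40 forward through each operation:
  after op 1 (cut 44): 40 → 52
  after op 2 (out-shuffle): 52 → 49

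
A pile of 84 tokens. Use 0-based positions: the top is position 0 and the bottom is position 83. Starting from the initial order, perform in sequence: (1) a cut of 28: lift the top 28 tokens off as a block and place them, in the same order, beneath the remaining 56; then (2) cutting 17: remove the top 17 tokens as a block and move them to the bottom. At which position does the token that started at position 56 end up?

11

Track the token from position 56 forward through each operation:
  after op 1 (cut 28): 56 → 28
  after op 2 (cut 17): 28 → 11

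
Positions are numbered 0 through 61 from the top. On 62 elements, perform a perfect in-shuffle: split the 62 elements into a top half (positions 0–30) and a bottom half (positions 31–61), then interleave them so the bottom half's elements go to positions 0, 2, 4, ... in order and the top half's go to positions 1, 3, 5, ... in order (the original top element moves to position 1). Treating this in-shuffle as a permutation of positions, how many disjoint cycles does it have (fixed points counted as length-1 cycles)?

Trace each unvisited position around until it returns:
(0 1 3 7 15 31) (2 5 11 23 47 32) (4 9 19 39 16 33) (6 13 27 55 48 34) (8 17 35) (10 21 43 24 49 36) (12 25 51 40 18 37) (14 29 59 56 50 38) ... plus 4 more
12 cycles in total.

12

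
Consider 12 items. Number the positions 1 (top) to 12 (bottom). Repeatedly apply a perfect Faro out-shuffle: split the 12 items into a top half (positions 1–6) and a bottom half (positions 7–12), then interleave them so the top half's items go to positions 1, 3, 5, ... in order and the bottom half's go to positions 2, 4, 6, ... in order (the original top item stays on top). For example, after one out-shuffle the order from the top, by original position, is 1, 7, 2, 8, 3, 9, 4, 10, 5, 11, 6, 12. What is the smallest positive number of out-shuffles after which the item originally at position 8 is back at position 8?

10

Follow position 8 under repeated out-shuffles:
8 → 4 → 7 → 2 → 3 → 5 → 9 → 6 → 11 → 10 → 8
It first returns after 10 out-shuffles.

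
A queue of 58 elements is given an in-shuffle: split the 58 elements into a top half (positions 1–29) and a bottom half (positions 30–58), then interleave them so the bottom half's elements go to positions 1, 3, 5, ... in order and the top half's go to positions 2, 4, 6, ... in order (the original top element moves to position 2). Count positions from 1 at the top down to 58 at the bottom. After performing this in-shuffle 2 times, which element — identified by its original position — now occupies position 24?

6

Work backwards from position 24, undoing one in-shuffle at a time:
24 ← 12 ← 6
So the element now at position 24 started at position 6.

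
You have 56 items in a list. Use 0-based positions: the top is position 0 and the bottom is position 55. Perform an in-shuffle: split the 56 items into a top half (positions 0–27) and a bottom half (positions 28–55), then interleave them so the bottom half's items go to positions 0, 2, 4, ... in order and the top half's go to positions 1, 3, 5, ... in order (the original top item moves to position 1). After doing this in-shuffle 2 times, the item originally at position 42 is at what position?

Track the item's position through each in-shuffle:
42 → 28 → 0

0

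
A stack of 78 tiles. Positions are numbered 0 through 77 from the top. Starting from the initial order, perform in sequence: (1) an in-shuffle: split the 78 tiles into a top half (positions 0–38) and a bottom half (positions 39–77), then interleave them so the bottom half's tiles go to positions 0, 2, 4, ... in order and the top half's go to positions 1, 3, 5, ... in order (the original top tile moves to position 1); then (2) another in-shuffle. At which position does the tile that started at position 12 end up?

Track the tile from position 12 forward through each operation:
  after op 1 (in-shuffle): 12 → 25
  after op 2 (in-shuffle): 25 → 51

51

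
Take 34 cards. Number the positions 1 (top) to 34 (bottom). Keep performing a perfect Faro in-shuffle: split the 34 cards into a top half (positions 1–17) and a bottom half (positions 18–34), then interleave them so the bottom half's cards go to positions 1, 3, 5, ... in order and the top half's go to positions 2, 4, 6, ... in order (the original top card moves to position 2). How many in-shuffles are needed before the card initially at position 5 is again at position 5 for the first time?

3

Follow position 5 under repeated in-shuffles:
5 → 10 → 20 → 5
It first returns after 3 in-shuffles.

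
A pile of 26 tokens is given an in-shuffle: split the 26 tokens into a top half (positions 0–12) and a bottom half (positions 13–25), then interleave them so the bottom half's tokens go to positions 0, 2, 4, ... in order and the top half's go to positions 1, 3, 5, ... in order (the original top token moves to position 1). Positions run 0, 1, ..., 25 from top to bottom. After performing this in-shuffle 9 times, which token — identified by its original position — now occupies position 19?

6

Work backwards from position 19, undoing one in-shuffle at a time:
19 ← 9 ← 4 ← 15 ← 7 ← 3 ← 1 ← 0 ← 13 ← 6
So the token now at position 19 started at position 6.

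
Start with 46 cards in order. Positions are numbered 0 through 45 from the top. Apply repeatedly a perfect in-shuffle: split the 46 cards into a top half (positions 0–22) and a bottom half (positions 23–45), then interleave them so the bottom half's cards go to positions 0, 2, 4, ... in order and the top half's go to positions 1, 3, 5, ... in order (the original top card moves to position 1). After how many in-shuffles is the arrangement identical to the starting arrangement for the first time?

23

The in-shuffle permutes the 46 positions with cycle lengths [23, 23].
Every card is home exactly when every cycle has completed a whole number of laps, i.e. after lcm(23) = 23 in-shuffles.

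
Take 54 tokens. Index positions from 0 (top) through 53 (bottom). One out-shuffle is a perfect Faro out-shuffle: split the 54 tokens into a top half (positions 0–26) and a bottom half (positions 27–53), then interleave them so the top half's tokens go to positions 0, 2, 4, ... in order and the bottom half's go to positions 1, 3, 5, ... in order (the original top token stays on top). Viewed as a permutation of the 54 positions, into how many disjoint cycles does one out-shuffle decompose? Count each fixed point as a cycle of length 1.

3

Trace each unvisited position around until it returns:
(0) (1 2 4 8 16 32 ... len 52) (53)
3 cycles in total.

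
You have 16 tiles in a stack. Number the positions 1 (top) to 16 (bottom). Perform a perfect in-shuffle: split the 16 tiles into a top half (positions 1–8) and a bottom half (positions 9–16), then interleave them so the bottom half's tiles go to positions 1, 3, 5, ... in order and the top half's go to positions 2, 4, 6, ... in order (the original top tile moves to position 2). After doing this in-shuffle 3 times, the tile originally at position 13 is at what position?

2

Track the tile's position through each in-shuffle:
13 → 9 → 1 → 2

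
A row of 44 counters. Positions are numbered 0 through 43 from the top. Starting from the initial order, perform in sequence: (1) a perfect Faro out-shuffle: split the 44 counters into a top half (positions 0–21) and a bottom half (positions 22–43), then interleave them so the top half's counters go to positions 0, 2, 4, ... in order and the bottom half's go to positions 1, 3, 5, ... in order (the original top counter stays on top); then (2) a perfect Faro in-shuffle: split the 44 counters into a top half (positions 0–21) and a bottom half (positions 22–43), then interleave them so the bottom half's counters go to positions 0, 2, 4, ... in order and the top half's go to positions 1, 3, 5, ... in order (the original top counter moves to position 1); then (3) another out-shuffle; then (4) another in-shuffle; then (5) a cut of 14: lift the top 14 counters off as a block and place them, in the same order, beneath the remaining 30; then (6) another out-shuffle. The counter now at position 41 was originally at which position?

36

Undo the operations in reverse order, starting from position 41:
  undo op 6 (out-shuffle, from bottom half): 41 ← 42
  undo op 5 (cut 14): 42 ← 12
  undo op 4 (in-shuffle, from bottom half): 12 ← 28
  undo op 3 (out-shuffle, from top half): 28 ← 14
  undo op 2 (in-shuffle, from bottom half): 14 ← 29
  undo op 1 (out-shuffle, from bottom half): 29 ← 36
So the counter at position 41 came from original position 36.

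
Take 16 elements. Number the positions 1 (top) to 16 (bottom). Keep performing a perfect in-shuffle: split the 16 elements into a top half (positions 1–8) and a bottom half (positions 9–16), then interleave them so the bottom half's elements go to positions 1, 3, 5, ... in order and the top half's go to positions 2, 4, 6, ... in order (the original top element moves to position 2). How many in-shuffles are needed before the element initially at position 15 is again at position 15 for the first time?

Follow position 15 under repeated in-shuffles:
15 → 13 → 9 → 1 → 2 → 4 → 8 → 16 → 15
It first returns after 8 in-shuffles.

8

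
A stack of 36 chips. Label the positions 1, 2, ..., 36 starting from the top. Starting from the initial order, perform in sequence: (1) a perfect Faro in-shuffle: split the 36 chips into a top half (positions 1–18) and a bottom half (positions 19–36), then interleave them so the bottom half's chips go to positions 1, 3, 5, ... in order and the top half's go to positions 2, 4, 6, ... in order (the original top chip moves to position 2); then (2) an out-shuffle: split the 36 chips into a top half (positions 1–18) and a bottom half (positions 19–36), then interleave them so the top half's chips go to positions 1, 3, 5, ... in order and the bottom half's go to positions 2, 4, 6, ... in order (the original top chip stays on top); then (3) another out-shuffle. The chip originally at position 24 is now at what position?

6

Track the chip from position 24 forward through each operation:
  after op 1 (in-shuffle): 24 → 11
  after op 2 (out-shuffle): 11 → 21
  after op 3 (out-shuffle): 21 → 6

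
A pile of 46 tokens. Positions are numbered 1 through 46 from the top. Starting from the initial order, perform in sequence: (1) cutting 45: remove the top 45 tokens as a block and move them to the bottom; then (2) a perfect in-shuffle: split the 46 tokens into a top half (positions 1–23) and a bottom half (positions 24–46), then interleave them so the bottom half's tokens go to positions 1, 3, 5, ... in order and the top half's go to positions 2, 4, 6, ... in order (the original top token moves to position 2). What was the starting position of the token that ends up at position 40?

Undo the operations in reverse order, starting from position 40:
  undo op 2 (in-shuffle, from top half): 40 ← 20
  undo op 1 (cut 45): 20 ← 19
So the token at position 40 came from original position 19.

19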